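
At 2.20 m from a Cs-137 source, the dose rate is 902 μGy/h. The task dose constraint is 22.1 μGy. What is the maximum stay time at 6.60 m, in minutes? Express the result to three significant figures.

13.2 min

Applying the 1/r² law, rate at 6.60 m:
902 × (2.20/6.60)² = 902 × 0.1111 = 100.2 μGy/h.
Stay time = 22.1 μGy ÷ 100.2 μGy/h = 0.2206 h = 13.24 min.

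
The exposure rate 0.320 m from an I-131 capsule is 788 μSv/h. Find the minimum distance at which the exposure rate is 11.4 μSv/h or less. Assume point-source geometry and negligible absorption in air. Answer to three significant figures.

2.66 m

Since intensity falls as 1/r², d₂ = d₁·√(I₁/I₂).
I₁/I₂ = 788/11.4 = 69.12, so d₂ = 0.320 × √69.12 = 2.660 m.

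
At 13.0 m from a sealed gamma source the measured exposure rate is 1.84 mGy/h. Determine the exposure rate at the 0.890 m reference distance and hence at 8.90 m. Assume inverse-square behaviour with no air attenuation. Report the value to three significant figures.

Using I₁d₁² = I₂d₂²,
At 0.890 m: (13.0/0.890)² = 213.4, so 1.84 × 213.4 = 392.7 mGy/h
At 8.90 m: (0.890/8.90)² = 0.01000, so 392.7 × 0.01000 = 3.927 mGy/h.

393 mGy/h; 3.93 mGy/h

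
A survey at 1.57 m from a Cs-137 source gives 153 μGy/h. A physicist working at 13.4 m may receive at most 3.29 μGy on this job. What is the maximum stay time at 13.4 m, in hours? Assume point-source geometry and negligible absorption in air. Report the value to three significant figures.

Since intensity falls as 1/r², rate at 13.4 m:
153 × (1.57/13.4)² = 153 × 0.01373 = 2.101 μGy/h.
Stay time = 3.29 μGy ÷ 2.101 μGy/h = 1.566 h.

1.57 h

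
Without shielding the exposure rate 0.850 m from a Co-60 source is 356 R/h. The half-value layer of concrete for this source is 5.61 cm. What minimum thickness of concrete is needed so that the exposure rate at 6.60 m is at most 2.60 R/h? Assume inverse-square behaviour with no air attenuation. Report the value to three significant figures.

6.64 cm

At 6.60 m, distance alone gives 356 × (0.850/6.60)² = 356 × 0.01659 = 5.906 R/h.
Further attenuation needed: 5.906/2.60 = 2.272.
n = log₂(2.272) = 1.184 half-value layers.
Thickness = 1.184 × 5.61 cm = 6.642 cm.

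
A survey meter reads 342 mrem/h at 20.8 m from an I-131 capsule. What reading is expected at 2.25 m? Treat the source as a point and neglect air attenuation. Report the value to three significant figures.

29200 mrem/h

Intensity scales as (d₁/d₂)², so the rate at 2.25 m is
342 × (20.8/2.25)² = 342 × 85.46 = 29230 mrem/h.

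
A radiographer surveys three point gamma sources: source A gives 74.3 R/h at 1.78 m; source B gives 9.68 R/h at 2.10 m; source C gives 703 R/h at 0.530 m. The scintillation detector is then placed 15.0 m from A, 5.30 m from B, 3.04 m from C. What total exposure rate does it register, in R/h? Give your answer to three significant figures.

23.9 R/h

By superposition, sum each source's inverse-square contribution:
A: 74.3 × (1.78/15.0)² = 1.046 R/h
B: 9.68 × (2.10/5.30)² = 1.520 R/h
C: 703 × (0.530/3.04)² = 21.37 R/h
Total = 1.046 + 1.520 + 21.37 = 23.94 R/h.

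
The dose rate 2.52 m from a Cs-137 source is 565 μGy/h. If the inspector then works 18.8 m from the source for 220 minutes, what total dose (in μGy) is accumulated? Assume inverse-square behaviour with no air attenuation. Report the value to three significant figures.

Since intensity falls as 1/r², rate at 18.8 m:
565 × (2.52/18.8)² = 565 × 0.01797 = 10.15 μGy/h.
Dose = rate × time = 10.15 μGy/h × 3.667 h = 37.22 μGy.

37.2 μGy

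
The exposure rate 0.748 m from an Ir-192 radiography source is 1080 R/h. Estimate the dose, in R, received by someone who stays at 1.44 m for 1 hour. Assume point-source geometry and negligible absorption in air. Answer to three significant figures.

Intensity scales as (d₁/d₂)², so rate at 1.44 m:
(0.748/1.44)² = 0.2698, so 1080 × 0.2698 = 291.4 R/h.
Dose = rate × time = 291.4 R/h × 1.000 h = 291.4 R.

291 R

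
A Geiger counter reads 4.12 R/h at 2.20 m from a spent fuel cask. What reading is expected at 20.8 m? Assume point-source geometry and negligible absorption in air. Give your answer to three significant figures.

0.0461 R/h

Using I₁d₁² = I₂d₂², the rate at 20.8 m is
4.12 × (2.20/20.8)² = 4.12 × 0.01119 = 0.04610 R/h.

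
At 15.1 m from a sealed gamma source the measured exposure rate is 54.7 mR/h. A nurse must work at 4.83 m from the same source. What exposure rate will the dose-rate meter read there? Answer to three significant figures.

535 mR/h

Intensity scales as (d₁/d₂)², so scaling from 15.1 m to 4.83 m:
(15.1/4.83)² = 9.774, so 54.7 × 9.774 = 534.6 mR/h.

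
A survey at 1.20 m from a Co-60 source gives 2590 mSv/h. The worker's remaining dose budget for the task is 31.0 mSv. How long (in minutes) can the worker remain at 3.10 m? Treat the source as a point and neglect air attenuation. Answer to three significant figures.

4.79 min

Intensity scales as (d₁/d₂)², so rate at 3.10 m:
(1.20/3.10)² = 0.1498, so 2590 × 0.1498 = 388.0 mSv/h.
Stay time = 31.0 mSv ÷ 388.0 mSv/h = 0.07990 h = 4.794 min.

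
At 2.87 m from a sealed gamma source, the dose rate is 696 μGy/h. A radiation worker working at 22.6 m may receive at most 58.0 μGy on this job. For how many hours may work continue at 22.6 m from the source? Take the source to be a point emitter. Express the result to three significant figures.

Using I₁d₁² = I₂d₂², rate at 22.6 m:
696 × (2.87/22.6)² = 696 × 0.01613 = 11.23 μGy/h.
Stay time = 58.0 μGy ÷ 11.23 μGy/h = 5.165 h.

5.17 h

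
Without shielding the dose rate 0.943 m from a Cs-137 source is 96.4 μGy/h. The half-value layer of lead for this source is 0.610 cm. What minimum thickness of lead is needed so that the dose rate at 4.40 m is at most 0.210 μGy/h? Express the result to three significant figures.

2.68 cm

At 4.40 m, distance alone gives 96.4 × (0.943/4.40)² = 96.4 × 0.04593 = 4.428 μGy/h.
Further attenuation needed: 4.428/0.210 = 21.09.
n = log₂(21.09) = 4.398 half-value layers.
Thickness = 4.398 × 0.610 cm = 2.683 cm.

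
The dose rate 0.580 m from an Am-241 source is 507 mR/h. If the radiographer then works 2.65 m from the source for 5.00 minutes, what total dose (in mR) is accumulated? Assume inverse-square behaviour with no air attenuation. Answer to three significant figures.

2.02 mR

Since intensity falls as 1/r², rate at 2.65 m:
(0.580/2.65)² = 0.04790, so 507 × 0.04790 = 24.29 mR/h.
Dose = rate × time = 24.29 mR/h × 0.08333 h = 2.024 mR.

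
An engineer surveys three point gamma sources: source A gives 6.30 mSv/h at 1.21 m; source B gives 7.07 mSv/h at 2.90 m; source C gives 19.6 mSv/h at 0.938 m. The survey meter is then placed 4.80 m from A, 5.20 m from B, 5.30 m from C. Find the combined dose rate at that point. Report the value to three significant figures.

3.21 mSv/h

By superposition, sum each source's inverse-square contribution:
A: 6.30 × (1.21/4.80)² = 0.4003 mSv/h
B: 7.07 × (2.90/5.20)² = 2.199 mSv/h
C: 19.6 × (0.938/5.30)² = 0.6139 mSv/h
Total = 0.4003 + 2.199 + 0.6139 = 3.213 mSv/h.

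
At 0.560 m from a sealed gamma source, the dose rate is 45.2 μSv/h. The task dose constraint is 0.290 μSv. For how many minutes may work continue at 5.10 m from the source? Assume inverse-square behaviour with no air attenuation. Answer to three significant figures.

Using I₁d₁² = I₂d₂², rate at 5.10 m:
45.2 × (0.560/5.10)² = 45.2 × 0.01206 = 0.5451 μSv/h.
Stay time = 0.290 μSv ÷ 0.5451 μSv/h = 0.5320 h = 31.92 min.

31.9 min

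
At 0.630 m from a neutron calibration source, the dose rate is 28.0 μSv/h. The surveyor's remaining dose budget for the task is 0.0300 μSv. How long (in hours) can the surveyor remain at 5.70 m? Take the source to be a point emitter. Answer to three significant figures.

Intensity scales as (d₁/d₂)², so rate at 5.70 m:
28.0 × (0.630/5.70)² = 28.0 × 0.01222 = 0.3422 μSv/h.
Stay time = 0.0300 μSv ÷ 0.3422 μSv/h = 0.08767 h.

0.0877 h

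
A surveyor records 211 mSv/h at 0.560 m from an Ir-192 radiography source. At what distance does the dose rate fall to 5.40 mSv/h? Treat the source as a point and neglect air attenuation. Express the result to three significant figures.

Intensity scales as (d₁/d₂)², so d₂ = d₁·√(I₁/I₂).
I₁/I₂ = 211/5.40 = 39.07, so d₂ = 0.560 × √39.07 = 3.500 m.

3.50 m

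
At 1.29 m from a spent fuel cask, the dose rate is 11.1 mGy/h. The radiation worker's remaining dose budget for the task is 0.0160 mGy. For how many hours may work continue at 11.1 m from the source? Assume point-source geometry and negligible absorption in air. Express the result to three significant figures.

0.107 h

Applying the 1/r² law, rate at 11.1 m:
(1.29/11.1)² = 0.01351, so 11.1 × 0.01351 = 0.1500 mGy/h.
Stay time = 0.0160 mGy ÷ 0.1500 mGy/h = 0.1067 h.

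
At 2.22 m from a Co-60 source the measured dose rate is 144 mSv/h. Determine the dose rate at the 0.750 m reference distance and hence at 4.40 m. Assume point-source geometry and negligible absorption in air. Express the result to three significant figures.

Applying the 1/r² law,
At 0.750 m: 144 × (2.22/0.750)² = 144 × 8.762 = 1262 mSv/h
At 4.40 m: (0.750/4.40)² = 0.02905, so 1262 × 0.02905 = 36.66 mSv/h.

1260 mSv/h; 36.7 mSv/h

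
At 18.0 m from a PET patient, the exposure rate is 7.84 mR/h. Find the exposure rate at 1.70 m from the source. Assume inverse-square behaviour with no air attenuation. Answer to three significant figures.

Applying the 1/r² law, the rate at 1.70 m is
7.84 × (18.0/1.70)² = 7.84 × 112.1 = 878.9 mR/h.

879 mR/h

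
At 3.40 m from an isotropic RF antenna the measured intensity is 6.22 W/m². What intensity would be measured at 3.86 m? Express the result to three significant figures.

Using I₁d₁² = I₂d₂², scaling from 3.40 m to 3.86 m:
6.22 × (3.40/3.86)² = 6.22 × 0.7759 = 4.826 W/m².

4.83 W/m²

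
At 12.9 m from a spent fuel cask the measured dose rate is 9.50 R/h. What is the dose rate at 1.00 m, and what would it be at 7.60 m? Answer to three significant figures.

Using I₁d₁² = I₂d₂²,
At 1.00 m: 9.50 × (12.9/1.00)² = 9.50 × 166.4 = 1581 R/h
At 7.60 m: (1.00/7.60)² = 0.01731, so 1581 × 0.01731 = 27.37 R/h.

1580 R/h; 27.4 R/h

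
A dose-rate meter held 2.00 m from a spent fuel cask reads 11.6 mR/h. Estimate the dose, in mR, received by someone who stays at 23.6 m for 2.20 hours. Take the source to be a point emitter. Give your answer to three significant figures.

Applying the 1/r² law, rate at 23.6 m:
(2.00/23.6)² = 0.007182, so 11.6 × 0.007182 = 0.08331 mR/h.
Dose = rate × time = 0.08331 mR/h × 2.200 h = 0.1833 mR.

0.183 mR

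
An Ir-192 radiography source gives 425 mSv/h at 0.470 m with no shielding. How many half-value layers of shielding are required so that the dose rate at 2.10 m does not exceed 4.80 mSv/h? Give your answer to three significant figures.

At 2.10 m, distance alone gives 425 × (0.470/2.10)² = 425 × 0.05009 = 21.29 mSv/h.
Further attenuation needed: 21.29/4.80 = 4.435.
n = log₂(4.435) = 2.149 half-value layers.

2.15 half-value layers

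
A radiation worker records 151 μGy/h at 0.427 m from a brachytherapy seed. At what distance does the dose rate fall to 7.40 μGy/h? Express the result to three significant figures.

1.93 m

Applying the 1/r² law, d₂ = d₁·√(I₁/I₂).
I₁/I₂ = 151/7.40 = 20.41, so d₂ = 0.427 × √20.41 = 1.929 m.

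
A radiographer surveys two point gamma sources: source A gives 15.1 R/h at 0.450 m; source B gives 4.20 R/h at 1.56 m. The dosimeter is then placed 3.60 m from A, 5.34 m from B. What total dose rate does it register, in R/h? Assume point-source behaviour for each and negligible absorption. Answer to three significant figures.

By superposition, sum each source's inverse-square contribution:
A: 15.1 × (0.450/3.60)² = 0.2359 R/h
B: 4.20 × (1.56/5.34)² = 0.3584 R/h
Total = 0.2359 + 0.3584 = 0.5943 R/h.

0.594 R/h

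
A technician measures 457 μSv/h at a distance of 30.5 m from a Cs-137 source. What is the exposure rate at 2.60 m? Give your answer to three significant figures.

By the inverse-square law, the rate at 2.60 m is
457 × (30.5/2.60)² = 457 × 137.6 = 62880 μSv/h.

62900 μSv/h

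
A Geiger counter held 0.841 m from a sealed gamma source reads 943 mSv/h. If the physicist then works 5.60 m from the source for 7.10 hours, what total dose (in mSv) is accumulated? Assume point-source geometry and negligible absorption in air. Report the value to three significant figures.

By the inverse-square law, rate at 5.60 m:
943 × (0.841/5.60)² = 943 × 0.02255 = 21.26 mSv/h.
Dose = rate × time = 21.26 mSv/h × 7.100 h = 150.9 mSv.

151 mSv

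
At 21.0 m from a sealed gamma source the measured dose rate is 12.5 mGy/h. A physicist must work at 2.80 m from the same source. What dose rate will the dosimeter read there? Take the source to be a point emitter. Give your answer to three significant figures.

Using I₁d₁² = I₂d₂², scaling from 21.0 m to 2.80 m:
12.5 × (21.0/2.80)² = 12.5 × 56.25 = 703.1 mGy/h.

703 mGy/h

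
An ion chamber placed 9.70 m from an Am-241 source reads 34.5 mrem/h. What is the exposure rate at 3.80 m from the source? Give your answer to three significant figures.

Since intensity falls as 1/r², scaling from 9.70 m to 3.80 m:
(9.70/3.80)² = 6.516, so 34.5 × 6.516 = 224.8 mrem/h.

225 mrem/h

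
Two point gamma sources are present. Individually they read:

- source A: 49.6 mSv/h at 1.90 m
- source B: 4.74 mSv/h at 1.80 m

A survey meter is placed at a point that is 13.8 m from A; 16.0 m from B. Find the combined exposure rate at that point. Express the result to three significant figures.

By superposition, sum each source's inverse-square contribution:
A: 49.6 × (1.90/13.8)² = 0.9402 mSv/h
B: 4.74 × (1.80/16.0)² = 0.05999 mSv/h
Total = 0.9402 + 0.05999 = 1.000 mSv/h.

1.00 mSv/h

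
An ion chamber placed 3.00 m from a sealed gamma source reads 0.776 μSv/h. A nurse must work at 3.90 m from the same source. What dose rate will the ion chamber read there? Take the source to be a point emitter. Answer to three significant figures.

0.459 μSv/h

Applying the 1/r² law, scaling from 3.00 m to 3.90 m:
0.776 × (3.00/3.90)² = 0.776 × 0.5917 = 0.4592 μSv/h.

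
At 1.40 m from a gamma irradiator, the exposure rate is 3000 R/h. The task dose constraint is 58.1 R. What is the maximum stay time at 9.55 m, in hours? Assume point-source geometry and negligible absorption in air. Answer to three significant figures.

0.901 h

Intensity scales as (d₁/d₂)², so rate at 9.55 m:
(1.40/9.55)² = 0.02149, so 3000 × 0.02149 = 64.47 R/h.
Stay time = 58.1 R ÷ 64.47 R/h = 0.9012 h.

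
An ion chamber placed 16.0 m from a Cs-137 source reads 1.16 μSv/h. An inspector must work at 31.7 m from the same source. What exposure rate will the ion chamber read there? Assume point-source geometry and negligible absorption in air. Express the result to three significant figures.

0.296 μSv/h

Since intensity falls as 1/r², scaling from 16.0 m to 31.7 m:
(16.0/31.7)² = 0.2548, so 1.16 × 0.2548 = 0.2956 μSv/h.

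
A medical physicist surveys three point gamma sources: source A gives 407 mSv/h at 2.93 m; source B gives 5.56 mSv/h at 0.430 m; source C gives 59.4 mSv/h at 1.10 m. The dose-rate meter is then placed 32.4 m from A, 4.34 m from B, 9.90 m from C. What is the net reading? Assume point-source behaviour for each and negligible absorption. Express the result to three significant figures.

4.12 mSv/h

Each source contributes Iᵢ·(dᵢ/rᵢ)²; contributions add.
A: 407 × (2.93/32.4)² = 3.328 mSv/h
B: 5.56 × (0.430/4.34)² = 0.05458 mSv/h
C: 59.4 × (1.10/9.90)² = 0.7333 mSv/h
Total = 3.328 + 0.05458 + 0.7333 = 4.116 mSv/h.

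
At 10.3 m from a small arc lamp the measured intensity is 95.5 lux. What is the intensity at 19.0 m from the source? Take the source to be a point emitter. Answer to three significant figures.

28.1 lux

Using I₁d₁² = I₂d₂², scaling from 10.3 m to 19.0 m:
95.5 × (10.3/19.0)² = 95.5 × 0.2939 = 28.07 lux.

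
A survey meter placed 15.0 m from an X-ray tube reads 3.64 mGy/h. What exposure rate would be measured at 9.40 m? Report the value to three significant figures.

9.27 mGy/h

Using I₁d₁² = I₂d₂², scaling from 15.0 m to 9.40 m:
3.64 × (15.0/9.40)² = 3.64 × 2.546 = 9.267 mGy/h.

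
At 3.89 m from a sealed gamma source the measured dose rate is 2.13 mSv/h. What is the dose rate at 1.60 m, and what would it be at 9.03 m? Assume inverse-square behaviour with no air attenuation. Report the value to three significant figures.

Intensity scales as (d₁/d₂)², so
At 1.60 m: (3.89/1.60)² = 5.911, so 2.13 × 5.911 = 12.59 mSv/h
At 9.03 m: 12.59 × (1.60/9.03)² = 12.59 × 0.03140 = 0.3953 mSv/h.

12.6 mSv/h; 0.395 mSv/h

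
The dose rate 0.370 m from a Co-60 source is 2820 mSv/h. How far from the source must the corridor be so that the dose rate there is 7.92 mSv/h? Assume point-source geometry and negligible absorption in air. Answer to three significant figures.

6.98 m

Using I₁d₁² = I₂d₂², d₂ = d₁·√(I₁/I₂).
I₁/I₂ = 2820/7.92 = 356.1, so d₂ = 0.370 × √356.1 = 6.982 m.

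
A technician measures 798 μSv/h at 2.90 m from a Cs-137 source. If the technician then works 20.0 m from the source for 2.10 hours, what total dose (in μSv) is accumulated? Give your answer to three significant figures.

By the inverse-square law, rate at 20.0 m:
798 × (2.90/20.0)² = 798 × 0.02102 = 16.77 μSv/h.
Dose = rate × time = 16.77 μSv/h × 2.100 h = 35.22 μSv.

35.2 μSv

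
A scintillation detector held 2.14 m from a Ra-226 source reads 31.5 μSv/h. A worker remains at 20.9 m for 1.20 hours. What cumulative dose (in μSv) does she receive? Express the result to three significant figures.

0.396 μSv

Since intensity falls as 1/r², rate at 20.9 m:
(2.14/20.9)² = 0.01048, so 31.5 × 0.01048 = 0.3301 μSv/h.
Dose = rate × time = 0.3301 μSv/h × 1.200 h = 0.3961 μSv.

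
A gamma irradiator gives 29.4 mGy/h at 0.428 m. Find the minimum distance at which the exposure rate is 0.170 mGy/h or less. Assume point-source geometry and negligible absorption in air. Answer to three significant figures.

Intensity scales as (d₁/d₂)², so d₂ = d₁·√(I₁/I₂).
I₁/I₂ = 29.4/0.170 = 172.9, so d₂ = 0.428 × √172.9 = 5.628 m.

5.63 m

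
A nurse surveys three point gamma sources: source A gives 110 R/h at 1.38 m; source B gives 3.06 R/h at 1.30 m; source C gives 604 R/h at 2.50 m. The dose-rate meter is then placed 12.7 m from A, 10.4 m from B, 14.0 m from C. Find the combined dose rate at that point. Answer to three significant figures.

20.6 R/h

By superposition, sum each source's inverse-square contribution:
A: 110 × (1.38/12.7)² = 1.299 R/h
B: 3.06 × (1.30/10.4)² = 0.04781 R/h
C: 604 × (2.50/14.0)² = 19.26 R/h
Total = 1.299 + 0.04781 + 19.26 = 20.61 R/h.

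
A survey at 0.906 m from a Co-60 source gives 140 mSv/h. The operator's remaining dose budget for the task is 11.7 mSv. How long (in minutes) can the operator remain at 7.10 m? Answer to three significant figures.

Applying the 1/r² law, rate at 7.10 m:
140 × (0.906/7.10)² = 140 × 0.01628 = 2.279 mSv/h.
Stay time = 11.7 mSv ÷ 2.279 mSv/h = 5.134 h = 308.0 min.

308 min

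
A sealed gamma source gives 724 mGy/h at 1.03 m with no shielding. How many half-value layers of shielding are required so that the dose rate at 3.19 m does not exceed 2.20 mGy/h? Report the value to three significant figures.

At 3.19 m, distance alone gives (1.03/3.19)² = 0.1043, so 724 × 0.1043 = 75.51 mGy/h.
Further attenuation needed: 75.51/2.20 = 34.32.
n = log₂(34.32) = 5.101 half-value layers.

5.10 half-value layers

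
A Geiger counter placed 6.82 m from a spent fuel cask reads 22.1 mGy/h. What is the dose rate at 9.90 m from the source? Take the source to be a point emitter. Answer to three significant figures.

Since intensity falls as 1/r², scaling from 6.82 m to 9.90 m:
22.1 × (6.82/9.90)² = 22.1 × 0.4746 = 10.49 mGy/h.

10.5 mGy/h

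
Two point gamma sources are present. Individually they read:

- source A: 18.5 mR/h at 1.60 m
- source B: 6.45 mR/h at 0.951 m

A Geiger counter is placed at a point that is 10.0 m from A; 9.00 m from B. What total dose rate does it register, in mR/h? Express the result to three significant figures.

0.546 mR/h

Each source contributes Iᵢ·(dᵢ/rᵢ)²; contributions add.
A: 18.5 × (1.60/10.0)² = 0.4736 mR/h
B: 6.45 × (0.951/9.00)² = 0.07202 mR/h
Total = 0.4736 + 0.07202 = 0.5456 mR/h.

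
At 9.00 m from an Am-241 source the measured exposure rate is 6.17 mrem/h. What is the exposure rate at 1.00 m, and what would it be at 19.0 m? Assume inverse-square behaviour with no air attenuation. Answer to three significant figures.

500 mrem/h; 1.38 mrem/h

Applying the 1/r² law,
At 1.00 m: 6.17 × (9.00/1.00)² = 6.17 × 81.00 = 499.8 mrem/h
At 19.0 m: (1.00/19.0)² = 0.002770, so 499.8 × 0.002770 = 1.384 mrem/h.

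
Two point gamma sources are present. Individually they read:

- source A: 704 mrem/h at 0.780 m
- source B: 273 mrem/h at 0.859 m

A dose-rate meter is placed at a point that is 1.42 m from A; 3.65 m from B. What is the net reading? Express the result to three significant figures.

228 mrem/h

By superposition, sum each source's inverse-square contribution:
A: 704 × (0.780/1.42)² = 212.4 mrem/h
B: 273 × (0.859/3.65)² = 15.12 mrem/h
Total = 212.4 + 15.12 = 227.5 mrem/h.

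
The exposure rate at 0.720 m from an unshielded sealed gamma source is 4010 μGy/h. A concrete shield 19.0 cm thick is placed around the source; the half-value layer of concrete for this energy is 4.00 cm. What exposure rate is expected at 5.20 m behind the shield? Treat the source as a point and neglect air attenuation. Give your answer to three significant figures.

Distance alone: (0.720/5.20)² = 0.01917, so 4010 × 0.01917 = 76.87 μGy/h.
Shield: 19.0/4.00 = 4.750 half-value layers → attenuation 2^(−4.750) = 0.03716.
Combined: 76.87 × 0.03716 = 2.856 μGy/h.

2.86 μGy/h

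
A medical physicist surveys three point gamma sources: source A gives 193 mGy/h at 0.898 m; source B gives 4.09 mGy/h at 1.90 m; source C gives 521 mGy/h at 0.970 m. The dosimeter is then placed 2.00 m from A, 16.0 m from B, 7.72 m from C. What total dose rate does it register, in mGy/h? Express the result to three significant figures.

Each source contributes Iᵢ·(dᵢ/rᵢ)²; contributions add.
A: 193 × (0.898/2.00)² = 38.91 mGy/h
B: 4.09 × (1.90/16.0)² = 0.05768 mGy/h
C: 521 × (0.970/7.72)² = 8.225 mGy/h
Total = 38.91 + 0.05768 + 8.225 = 47.19 mGy/h.

47.2 mGy/h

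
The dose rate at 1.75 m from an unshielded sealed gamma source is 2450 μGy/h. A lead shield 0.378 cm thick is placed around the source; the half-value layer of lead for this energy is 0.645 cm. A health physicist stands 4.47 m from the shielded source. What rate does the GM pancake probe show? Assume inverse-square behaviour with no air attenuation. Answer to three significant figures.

250 μGy/h

Distance alone: (1.75/4.47)² = 0.1533, so 2450 × 0.1533 = 375.6 μGy/h.
Shield: 0.378/0.645 = 0.5860 half-value layers → attenuation 2^(−0.5860) = 0.6662.
Combined: 375.6 × 0.6662 = 250.2 μGy/h.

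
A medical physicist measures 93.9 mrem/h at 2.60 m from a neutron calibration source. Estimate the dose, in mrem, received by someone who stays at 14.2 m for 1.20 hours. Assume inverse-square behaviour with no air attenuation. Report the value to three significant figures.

3.78 mrem

Since intensity falls as 1/r², rate at 14.2 m:
93.9 × (2.60/14.2)² = 93.9 × 0.03353 = 3.148 mrem/h.
Dose = rate × time = 3.148 mrem/h × 1.200 h = 3.778 mrem.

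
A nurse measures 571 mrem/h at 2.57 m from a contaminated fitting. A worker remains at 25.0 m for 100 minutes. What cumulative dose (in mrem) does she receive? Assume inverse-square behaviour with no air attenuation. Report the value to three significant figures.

10.1 mrem

Applying the 1/r² law, rate at 25.0 m:
571 × (2.57/25.0)² = 571 × 0.01057 = 6.035 mrem/h.
Dose = rate × time = 6.035 mrem/h × 1.667 h = 10.06 mrem.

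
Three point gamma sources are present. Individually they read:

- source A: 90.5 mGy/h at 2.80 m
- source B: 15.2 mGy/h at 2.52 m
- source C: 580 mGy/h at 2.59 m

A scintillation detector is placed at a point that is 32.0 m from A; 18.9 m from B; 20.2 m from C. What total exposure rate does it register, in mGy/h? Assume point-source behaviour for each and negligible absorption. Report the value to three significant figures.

10.5 mGy/h

Each source contributes Iᵢ·(dᵢ/rᵢ)²; contributions add.
A: 90.5 × (2.80/32.0)² = 0.6929 mGy/h
B: 15.2 × (2.52/18.9)² = 0.2702 mGy/h
C: 580 × (2.59/20.2)² = 9.535 mGy/h
Total = 0.6929 + 0.2702 + 9.535 = 10.50 mGy/h.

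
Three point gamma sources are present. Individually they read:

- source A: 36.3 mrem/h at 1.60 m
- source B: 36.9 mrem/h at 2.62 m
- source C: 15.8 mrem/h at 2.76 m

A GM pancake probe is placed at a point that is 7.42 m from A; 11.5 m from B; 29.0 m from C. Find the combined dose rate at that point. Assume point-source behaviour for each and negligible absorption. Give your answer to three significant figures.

3.75 mrem/h

By superposition, sum each source's inverse-square contribution:
A: 36.3 × (1.60/7.42)² = 1.688 mrem/h
B: 36.9 × (2.62/11.5)² = 1.915 mrem/h
C: 15.8 × (2.76/29.0)² = 0.1431 mrem/h
Total = 1.688 + 1.915 + 0.1431 = 3.746 mrem/h.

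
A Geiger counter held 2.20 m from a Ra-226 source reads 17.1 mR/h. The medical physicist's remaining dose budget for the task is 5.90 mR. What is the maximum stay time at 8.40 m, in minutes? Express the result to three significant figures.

By the inverse-square law, rate at 8.40 m:
(2.20/8.40)² = 0.06859, so 17.1 × 0.06859 = 1.173 mR/h.
Stay time = 5.90 mR ÷ 1.173 mR/h = 5.030 h = 301.8 min.

302 min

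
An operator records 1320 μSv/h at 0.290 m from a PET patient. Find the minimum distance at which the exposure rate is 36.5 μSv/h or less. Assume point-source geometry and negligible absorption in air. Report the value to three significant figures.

Using I₁d₁² = I₂d₂², d₂ = d₁·√(I₁/I₂).
I₁/I₂ = 1320/36.5 = 36.16, so d₂ = 0.290 × √36.16 = 1.744 m.

1.74 m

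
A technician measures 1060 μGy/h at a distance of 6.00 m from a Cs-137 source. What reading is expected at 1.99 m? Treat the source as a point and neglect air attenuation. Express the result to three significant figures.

Applying the 1/r² law, the rate at 1.99 m is
1060 × (6.00/1.99)² = 1060 × 9.091 = 9636 μGy/h.

9640 μGy/h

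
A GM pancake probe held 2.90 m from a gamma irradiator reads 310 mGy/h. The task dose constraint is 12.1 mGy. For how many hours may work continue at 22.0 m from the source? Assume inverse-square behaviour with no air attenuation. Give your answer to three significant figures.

Applying the 1/r² law, rate at 22.0 m:
310 × (2.90/22.0)² = 310 × 0.01738 = 5.388 mGy/h.
Stay time = 12.1 mGy ÷ 5.388 mGy/h = 2.246 h.

2.25 h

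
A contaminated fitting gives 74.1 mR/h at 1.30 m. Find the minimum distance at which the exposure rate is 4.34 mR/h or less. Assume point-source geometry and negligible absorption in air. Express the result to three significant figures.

5.37 m

By the inverse-square law, d₂ = d₁·√(I₁/I₂).
I₁/I₂ = 74.1/4.34 = 17.07, so d₂ = 1.30 × √17.07 = 5.371 m.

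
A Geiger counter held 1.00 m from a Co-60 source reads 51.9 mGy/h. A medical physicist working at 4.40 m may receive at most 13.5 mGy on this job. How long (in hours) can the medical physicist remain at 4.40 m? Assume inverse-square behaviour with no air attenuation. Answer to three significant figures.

Intensity scales as (d₁/d₂)², so rate at 4.40 m:
(1.00/4.40)² = 0.05165, so 51.9 × 0.05165 = 2.681 mGy/h.
Stay time = 13.5 mGy ÷ 2.681 mGy/h = 5.035 h.

5.04 h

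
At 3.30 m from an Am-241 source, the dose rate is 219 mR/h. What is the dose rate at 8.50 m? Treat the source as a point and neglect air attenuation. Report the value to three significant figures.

Intensity scales as (d₁/d₂)², so the rate at 8.50 m is
219 × (3.30/8.50)² = 219 × 0.1507 = 33.00 mR/h.

33.0 mR/h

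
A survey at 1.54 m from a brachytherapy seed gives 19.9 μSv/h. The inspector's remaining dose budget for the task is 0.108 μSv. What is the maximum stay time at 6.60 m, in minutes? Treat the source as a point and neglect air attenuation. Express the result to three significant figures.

Applying the 1/r² law, rate at 6.60 m:
(1.54/6.60)² = 0.05444, so 19.9 × 0.05444 = 1.083 μSv/h.
Stay time = 0.108 μSv ÷ 1.083 μSv/h = 0.09972 h = 5.983 min.

5.98 min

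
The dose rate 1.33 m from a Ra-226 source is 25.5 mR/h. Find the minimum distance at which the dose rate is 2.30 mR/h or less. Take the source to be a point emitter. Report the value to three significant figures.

By the inverse-square law, d₂ = d₁·√(I₁/I₂).
I₁/I₂ = 25.5/2.30 = 11.09, so d₂ = 1.33 × √11.09 = 4.429 m.

4.43 m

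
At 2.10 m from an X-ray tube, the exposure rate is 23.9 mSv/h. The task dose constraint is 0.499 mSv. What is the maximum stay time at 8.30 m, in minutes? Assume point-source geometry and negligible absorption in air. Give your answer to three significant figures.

19.6 min

Using I₁d₁² = I₂d₂², rate at 8.30 m:
23.9 × (2.10/8.30)² = 23.9 × 0.06402 = 1.530 mSv/h.
Stay time = 0.499 mSv ÷ 1.530 mSv/h = 0.3261 h = 19.57 min.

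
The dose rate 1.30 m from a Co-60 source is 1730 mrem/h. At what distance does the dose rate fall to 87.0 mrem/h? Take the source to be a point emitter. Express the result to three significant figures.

Applying the 1/r² law, d₂ = d₁·√(I₁/I₂).
I₁/I₂ = 1730/87.0 = 19.89, so d₂ = 1.30 × √19.89 = 5.798 m.

5.80 m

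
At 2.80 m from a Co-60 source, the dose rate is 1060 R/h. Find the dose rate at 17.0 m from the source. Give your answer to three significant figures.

28.8 R/h

By the inverse-square law, the rate at 17.0 m is
1060 × (2.80/17.0)² = 1060 × 0.02713 = 28.76 R/h.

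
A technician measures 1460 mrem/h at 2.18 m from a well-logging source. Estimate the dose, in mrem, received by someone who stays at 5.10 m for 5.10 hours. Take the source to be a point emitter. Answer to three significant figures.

Using I₁d₁² = I₂d₂², rate at 5.10 m:
(2.18/5.10)² = 0.1827, so 1460 × 0.1827 = 266.7 mrem/h.
Dose = rate × time = 266.7 mrem/h × 5.100 h = 1360 mrem.

1360 mrem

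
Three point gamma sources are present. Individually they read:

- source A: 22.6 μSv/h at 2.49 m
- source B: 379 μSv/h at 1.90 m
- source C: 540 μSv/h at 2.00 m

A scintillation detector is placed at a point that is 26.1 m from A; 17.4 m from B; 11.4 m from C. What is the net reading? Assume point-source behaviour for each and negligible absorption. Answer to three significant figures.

21.3 μSv/h

Each source contributes Iᵢ·(dᵢ/rᵢ)²; contributions add.
A: 22.6 × (2.49/26.1)² = 0.2057 μSv/h
B: 379 × (1.90/17.4)² = 4.519 μSv/h
C: 540 × (2.00/11.4)² = 16.62 μSv/h
Total = 0.2057 + 4.519 + 16.62 = 21.34 μSv/h.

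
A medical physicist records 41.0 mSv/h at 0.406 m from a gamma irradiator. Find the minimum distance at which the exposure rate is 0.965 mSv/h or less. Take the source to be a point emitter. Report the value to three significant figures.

2.65 m

By the inverse-square law, d₂ = d₁·√(I₁/I₂).
I₁/I₂ = 41.0/0.965 = 42.49, so d₂ = 0.406 × √42.49 = 2.646 m.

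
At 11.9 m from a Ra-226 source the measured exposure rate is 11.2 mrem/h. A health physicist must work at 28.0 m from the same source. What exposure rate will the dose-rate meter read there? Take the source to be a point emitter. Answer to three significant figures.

2.02 mrem/h

By the inverse-square law, scaling from 11.9 m to 28.0 m:
(11.9/28.0)² = 0.1806, so 11.2 × 0.1806 = 2.023 mrem/h.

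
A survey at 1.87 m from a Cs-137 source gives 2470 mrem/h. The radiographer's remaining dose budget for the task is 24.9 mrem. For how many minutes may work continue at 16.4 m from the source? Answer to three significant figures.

46.5 min

Intensity scales as (d₁/d₂)², so rate at 16.4 m:
2470 × (1.87/16.4)² = 2470 × 0.01300 = 32.11 mrem/h.
Stay time = 24.9 mrem ÷ 32.11 mrem/h = 0.7755 h = 46.53 min.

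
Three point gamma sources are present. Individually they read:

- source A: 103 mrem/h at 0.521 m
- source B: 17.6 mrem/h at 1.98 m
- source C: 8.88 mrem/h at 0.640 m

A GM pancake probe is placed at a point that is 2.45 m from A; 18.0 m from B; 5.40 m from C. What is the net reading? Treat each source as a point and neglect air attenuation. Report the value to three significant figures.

By superposition, sum each source's inverse-square contribution:
A: 103 × (0.521/2.45)² = 4.658 mrem/h
B: 17.6 × (1.98/18.0)² = 0.2130 mrem/h
C: 8.88 × (0.640/5.40)² = 0.1247 mrem/h
Total = 4.658 + 0.2130 + 0.1247 = 4.996 mrem/h.

5.00 mrem/h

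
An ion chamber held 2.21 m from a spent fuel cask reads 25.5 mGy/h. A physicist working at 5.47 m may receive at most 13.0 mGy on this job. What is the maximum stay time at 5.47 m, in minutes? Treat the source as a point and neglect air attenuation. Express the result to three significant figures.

Applying the 1/r² law, rate at 5.47 m:
25.5 × (2.21/5.47)² = 25.5 × 0.1632 = 4.162 mGy/h.
Stay time = 13.0 mGy ÷ 4.162 mGy/h = 3.123 h = 187.4 min.

187 min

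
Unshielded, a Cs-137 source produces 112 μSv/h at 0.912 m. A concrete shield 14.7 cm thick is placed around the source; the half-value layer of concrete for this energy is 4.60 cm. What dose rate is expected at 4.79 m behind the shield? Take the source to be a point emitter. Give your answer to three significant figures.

0.443 μSv/h

Distance alone: 112 × (0.912/4.79)² = 112 × 0.03625 = 4.060 μSv/h.
Shield: 14.7/4.60 = 3.196 half-value layers → attenuation 2^(−3.196) = 0.1091.
Combined: 4.060 × 0.1091 = 0.4429 μSv/h.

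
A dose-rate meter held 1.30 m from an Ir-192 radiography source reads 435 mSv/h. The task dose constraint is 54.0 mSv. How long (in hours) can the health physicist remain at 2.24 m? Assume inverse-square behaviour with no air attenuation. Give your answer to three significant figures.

Applying the 1/r² law, rate at 2.24 m:
(1.30/2.24)² = 0.3368, so 435 × 0.3368 = 146.5 mSv/h.
Stay time = 54.0 mSv ÷ 146.5 mSv/h = 0.3686 h.

0.369 h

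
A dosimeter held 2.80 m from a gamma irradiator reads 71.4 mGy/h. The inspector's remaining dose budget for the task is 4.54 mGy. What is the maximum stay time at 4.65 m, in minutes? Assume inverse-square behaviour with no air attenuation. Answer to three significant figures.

10.5 min

Since intensity falls as 1/r², rate at 4.65 m:
71.4 × (2.80/4.65)² = 71.4 × 0.3626 = 25.89 mGy/h.
Stay time = 4.54 mGy ÷ 25.89 mGy/h = 0.1754 h = 10.52 min.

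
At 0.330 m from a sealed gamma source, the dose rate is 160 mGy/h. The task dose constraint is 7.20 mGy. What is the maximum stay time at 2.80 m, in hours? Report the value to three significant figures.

3.24 h

Applying the 1/r² law, rate at 2.80 m:
(0.330/2.80)² = 0.01389, so 160 × 0.01389 = 2.222 mGy/h.
Stay time = 7.20 mGy ÷ 2.222 mGy/h = 3.240 h.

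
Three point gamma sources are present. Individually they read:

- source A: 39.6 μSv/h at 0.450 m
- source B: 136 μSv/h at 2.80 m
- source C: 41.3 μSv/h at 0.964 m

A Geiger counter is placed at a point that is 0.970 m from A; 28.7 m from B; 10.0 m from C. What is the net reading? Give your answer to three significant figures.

By superposition, sum each source's inverse-square contribution:
A: 39.6 × (0.450/0.970)² = 8.523 μSv/h
B: 136 × (2.80/28.7)² = 1.294 μSv/h
C: 41.3 × (0.964/10.0)² = 0.3838 μSv/h
Total = 8.523 + 1.294 + 0.3838 = 10.20 μSv/h.

10.2 μSv/h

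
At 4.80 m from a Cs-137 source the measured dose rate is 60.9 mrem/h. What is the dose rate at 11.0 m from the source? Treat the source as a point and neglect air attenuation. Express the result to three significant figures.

Using I₁d₁² = I₂d₂², scaling from 4.80 m to 11.0 m:
60.9 × (4.80/11.0)² = 60.9 × 0.1904 = 11.60 mrem/h.

11.6 mrem/h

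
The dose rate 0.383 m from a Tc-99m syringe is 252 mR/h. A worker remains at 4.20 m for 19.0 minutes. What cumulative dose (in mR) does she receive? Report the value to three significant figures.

Using I₁d₁² = I₂d₂², rate at 4.20 m:
252 × (0.383/4.20)² = 252 × 0.008316 = 2.096 mR/h.
Dose = rate × time = 2.096 mR/h × 0.3167 h = 0.6638 mR.

0.664 mR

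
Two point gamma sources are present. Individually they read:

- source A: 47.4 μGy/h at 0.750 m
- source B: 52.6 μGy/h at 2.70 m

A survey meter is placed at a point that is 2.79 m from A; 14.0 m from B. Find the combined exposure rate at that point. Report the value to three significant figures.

5.38 μGy/h

Each source contributes Iᵢ·(dᵢ/rᵢ)²; contributions add.
A: 47.4 × (0.750/2.79)² = 3.425 μGy/h
B: 52.6 × (2.70/14.0)² = 1.956 μGy/h
Total = 3.425 + 1.956 = 5.381 μGy/h.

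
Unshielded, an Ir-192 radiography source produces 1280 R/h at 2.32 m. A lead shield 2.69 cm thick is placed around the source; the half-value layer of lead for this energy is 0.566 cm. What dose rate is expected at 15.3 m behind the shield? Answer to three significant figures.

1.09 R/h

Distance alone: (2.32/15.3)² = 0.02299, so 1280 × 0.02299 = 29.43 R/h.
Shield: 2.69/0.566 = 4.753 half-value layers → attenuation 2^(−4.753) = 0.03709.
Combined: 29.43 × 0.03709 = 1.092 R/h.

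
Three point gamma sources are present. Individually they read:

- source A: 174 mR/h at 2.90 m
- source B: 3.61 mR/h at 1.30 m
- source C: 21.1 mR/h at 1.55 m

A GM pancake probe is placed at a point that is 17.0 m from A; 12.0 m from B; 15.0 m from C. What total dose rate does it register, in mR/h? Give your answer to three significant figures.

5.33 mR/h

Each source contributes Iᵢ·(dᵢ/rᵢ)²; contributions add.
A: 174 × (2.90/17.0)² = 5.063 mR/h
B: 3.61 × (1.30/12.0)² = 0.04237 mR/h
C: 21.1 × (1.55/15.0)² = 0.2253 mR/h
Total = 5.063 + 0.04237 + 0.2253 = 5.331 mR/h.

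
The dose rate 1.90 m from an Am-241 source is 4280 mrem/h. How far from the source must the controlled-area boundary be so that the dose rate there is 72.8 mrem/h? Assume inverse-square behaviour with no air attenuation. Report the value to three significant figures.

Intensity scales as (d₁/d₂)², so d₂ = d₁·√(I₁/I₂).
I₁/I₂ = 4280/72.8 = 58.79, so d₂ = 1.90 × √58.79 = 14.57 m.

14.6 m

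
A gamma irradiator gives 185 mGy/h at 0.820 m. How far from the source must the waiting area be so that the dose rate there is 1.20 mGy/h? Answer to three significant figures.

10.2 m

Using I₁d₁² = I₂d₂², d₂ = d₁·√(I₁/I₂).
I₁/I₂ = 185/1.20 = 154.2, so d₂ = 0.820 × √154.2 = 10.18 m.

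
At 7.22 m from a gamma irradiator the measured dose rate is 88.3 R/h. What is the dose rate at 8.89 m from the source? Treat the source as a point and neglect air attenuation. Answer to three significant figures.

58.2 R/h

Using I₁d₁² = I₂d₂², scaling from 7.22 m to 8.89 m:
(7.22/8.89)² = 0.6596, so 88.3 × 0.6596 = 58.24 R/h.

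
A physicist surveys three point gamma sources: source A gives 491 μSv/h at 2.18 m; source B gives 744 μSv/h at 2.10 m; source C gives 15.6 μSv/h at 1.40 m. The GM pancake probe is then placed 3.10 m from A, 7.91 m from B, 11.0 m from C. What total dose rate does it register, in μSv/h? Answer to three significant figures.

By superposition, sum each source's inverse-square contribution:
A: 491 × (2.18/3.10)² = 242.8 μSv/h
B: 744 × (2.10/7.91)² = 52.44 μSv/h
C: 15.6 × (1.40/11.0)² = 0.2527 μSv/h
Total = 242.8 + 52.44 + 0.2527 = 295.5 μSv/h.

296 μSv/h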